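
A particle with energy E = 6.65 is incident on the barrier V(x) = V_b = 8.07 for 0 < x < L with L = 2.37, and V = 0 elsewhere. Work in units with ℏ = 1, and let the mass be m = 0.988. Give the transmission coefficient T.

T = 0.000826

E < V_b: inside the barrier ψ ∝ e^{±κx} with κ = √(2m(V_b − E))/ℏ = 1.675.
κL = 3.970, sinh(κL) = 26.48.
Matching ψ, ψ′ at both faces gives T = [1 + V_b² sinh²(κL) / (4E(V_b − E))]⁻¹ = 1/1210 = 0.000826.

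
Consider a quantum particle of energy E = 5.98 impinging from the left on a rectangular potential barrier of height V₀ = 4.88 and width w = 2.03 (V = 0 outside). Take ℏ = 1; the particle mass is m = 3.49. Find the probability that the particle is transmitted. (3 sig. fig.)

Above the barrier the interior wavenumber is k₂ = √(2m(E − V₀))/ℏ = 2.771, giving phase k₂w = 5.625.
Matching at both interfaces gives T⁻¹ = 1 + V₀² sin²(k₂w) / [4E(E − V₀)] = 1.339, hence T = 0.747.

T = 0.747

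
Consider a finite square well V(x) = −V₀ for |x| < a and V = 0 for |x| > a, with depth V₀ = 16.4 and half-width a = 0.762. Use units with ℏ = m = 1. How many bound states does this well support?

N = 3

The dimensionless depth is z₀ = a√(2mV₀)/ℏ = 0.762 × √(32.80) = 4.364.
The even/odd transcendental equations gain one root per π/2 in z₀, giving N = 1 + ⌊2z₀/π⌋ = 1 + ⌊2.778⌋ = 3.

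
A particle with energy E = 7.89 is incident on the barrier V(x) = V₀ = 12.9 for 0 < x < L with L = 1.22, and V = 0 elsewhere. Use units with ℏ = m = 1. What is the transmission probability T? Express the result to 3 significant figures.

E < V₀: inside the barrier ψ ∝ e^{±κx} with κ = √(2m(V₀ − E))/ℏ = 3.165.
κL = 3.862, sinh(κL) = 23.77.
Matching ψ, ψ′ at both faces gives T = [1 + V₀² sinh²(κL) / (4E(V₀ − E))]⁻¹ = 1/595.4 = 0.00168.

T = 0.00168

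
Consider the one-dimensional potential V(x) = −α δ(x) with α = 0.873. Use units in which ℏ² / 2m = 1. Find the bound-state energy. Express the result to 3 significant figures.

E = -0.191

The bound state is ψ(x) = √κ e^{−κ|x|}. The derivative jump ψ'(0⁺) − ψ'(0⁻) = −(2mα/ℏ²)ψ(0) fixes κ = mα/ℏ² = 0.4365.
Then E = −ℏ²κ²/(2m) = −mα²/(2ℏ²) = -0.1905.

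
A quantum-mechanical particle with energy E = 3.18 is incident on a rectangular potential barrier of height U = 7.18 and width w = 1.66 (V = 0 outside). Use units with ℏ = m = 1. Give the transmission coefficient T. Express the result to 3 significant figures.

Since E < U the interior solution is evanescent with decay constant κ = √(2m(U − E))/ℏ = 2.828.
κw = 4.695, sinh(κw) = 54.71.
Matching ψ, ψ′ at both faces gives T = [1 + U² sinh²(κw) / (4E(U − E))]⁻¹ = 1/3033 = 0.000330.

T = 0.000330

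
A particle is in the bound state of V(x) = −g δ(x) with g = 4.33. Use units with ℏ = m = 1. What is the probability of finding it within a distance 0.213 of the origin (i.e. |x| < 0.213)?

The normalised bound state is ψ = √κ e^{−κ|x|} with κ = mg/ℏ² = 4.330.
P(|x| < d) = ∫_{−d}^{d} κ e^{−2κ|x|} dx = 1 − e^{−2κd} = 1 − e^{−1.845} = 0.8419.

P = 0.842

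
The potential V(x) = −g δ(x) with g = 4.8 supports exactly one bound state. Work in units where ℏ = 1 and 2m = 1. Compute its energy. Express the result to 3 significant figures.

The bound state is ψ(x) = √κ e^{−κ|x|}. The derivative jump ψ'(0⁺) − ψ'(0⁻) = −(2mg/ℏ²)ψ(0) fixes κ = mg/ℏ² = 2.400.
Then E = −ℏ²κ²/(2m) = −mg²/(2ℏ²) = -5.760.

E = -5.76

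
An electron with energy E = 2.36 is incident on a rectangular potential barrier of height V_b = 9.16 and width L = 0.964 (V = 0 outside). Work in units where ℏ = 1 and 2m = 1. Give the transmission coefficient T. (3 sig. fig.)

E < V_b: inside the barrier ψ ∝ e^{±κx} with κ = √(2m(V_b − E))/ℏ = 2.608.
κL = 2.514, sinh(κL) = 6.135.
The exact tunnelling result is T⁻¹ = 1 + V_b² sinh²(κL) / [4E(V_b − E)] = 50.20, so T = 0.0199.

T = 0.0199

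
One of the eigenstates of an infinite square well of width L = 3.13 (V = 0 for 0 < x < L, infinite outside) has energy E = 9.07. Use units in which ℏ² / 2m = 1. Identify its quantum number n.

n = 3

From E_n = n²π²ℏ²/(2mL²) invert to n = √(2mL²E)/(πℏ).
n = (3.13/π) × √(2 × 0.5 × 9.07) = 3.001 → n = 3.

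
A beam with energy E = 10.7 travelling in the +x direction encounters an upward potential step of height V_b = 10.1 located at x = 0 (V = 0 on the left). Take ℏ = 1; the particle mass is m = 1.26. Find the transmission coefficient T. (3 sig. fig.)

T = 0.619

On each side the TISE gives plane waves with k = √(2m(E − V))/ℏ: k₁ = √(2·1.26·10.7) = 5.193, k₂ = √(2·1.26·0.6) = 1.230.
Matching ψ and ψ′ at x = 0 gives r = (k₁ − k₂)/(k₁ + k₂), so R = r² = 0.3808 and T = 1 − R = 0.6192.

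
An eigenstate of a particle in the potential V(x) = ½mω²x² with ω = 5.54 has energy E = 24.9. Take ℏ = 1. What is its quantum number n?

Invert E_n = (n + ½)ℏω: n = E/ℏω − ½ = 3.995, so n = 4.

n = 4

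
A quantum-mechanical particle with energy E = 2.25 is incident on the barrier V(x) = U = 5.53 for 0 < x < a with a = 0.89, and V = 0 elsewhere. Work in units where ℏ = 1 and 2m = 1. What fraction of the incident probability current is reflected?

Since E < U the interior solution is evanescent with decay constant κ = √(2m(U − E))/ℏ = 1.811.
κa = 1.612, sinh(κa) = 2.406.
Matching ψ, ψ′ at both faces gives T = [1 + U² sinh²(κa) / (4E(U − E))]⁻¹ = 1/6.998 = 0.143.
R = 1 − T = 0.857.

R = 0.857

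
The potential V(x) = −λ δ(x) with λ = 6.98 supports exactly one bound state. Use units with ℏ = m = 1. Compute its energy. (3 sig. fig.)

The bound state is ψ(x) = √κ e^{−κ|x|}. The derivative jump ψ'(0⁺) − ψ'(0⁻) = −(2mλ/ℏ²)ψ(0) fixes κ = mλ/ℏ² = 6.980.
Then E = −ℏ²κ²/(2m) = −mλ²/(2ℏ²) = -24.36.

E = -24.4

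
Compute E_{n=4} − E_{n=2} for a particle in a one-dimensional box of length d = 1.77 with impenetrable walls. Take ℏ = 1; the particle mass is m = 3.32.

E_n = n²π²ℏ²/(2md²), so ΔE = (4² − 2²) π²ℏ²/(2md²).
ΔE = 12 × π² / (2 × 3.32 × 1.77²) = 5.693.

ΔE = 5.69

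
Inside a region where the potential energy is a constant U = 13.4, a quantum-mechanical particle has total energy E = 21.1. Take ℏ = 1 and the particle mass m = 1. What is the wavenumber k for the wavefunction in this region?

k = 3.92

With E > U the solution is oscillatory, ψ ∝ e^{±ikx} with k = √(2m(E − U))/ℏ.
k = √(2 × 1 × 7.7) = 3.924.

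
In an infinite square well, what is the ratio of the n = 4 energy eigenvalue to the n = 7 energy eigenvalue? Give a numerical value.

0.326531

E_n = n²π²ℏ²/(2mL²) so the ratio is n₂²/n₁² = 16/49 = 0.326531.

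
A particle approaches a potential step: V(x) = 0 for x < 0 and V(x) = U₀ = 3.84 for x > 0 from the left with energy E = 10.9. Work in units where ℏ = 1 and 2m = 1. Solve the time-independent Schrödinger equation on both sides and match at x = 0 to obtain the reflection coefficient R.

The wavenumbers are k₁ = √(2mE)/ℏ = 3.302 on the left and k₂ = √(2m(E − U₀))/ℏ = 2.657 on the right.
Matching ψ and ψ′ at x = 0 gives r = (k₁ − k₂)/(k₁ + k₂), so R = r² = 0.01170 and T = 1 − R = 0.9883.

R = 0.0117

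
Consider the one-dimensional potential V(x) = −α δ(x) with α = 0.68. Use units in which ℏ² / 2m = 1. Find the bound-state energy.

E = -0.116

For x ≠ 0 the bound state is ψ ∝ e^{−κ|x|}; integrating the TISE across the delta gives the cusp condition 2κ = 2mα/ℏ², so κ = 0.3400.
Then E = −ℏ²κ²/(2m) = −mα²/(2ℏ²) = -0.1156.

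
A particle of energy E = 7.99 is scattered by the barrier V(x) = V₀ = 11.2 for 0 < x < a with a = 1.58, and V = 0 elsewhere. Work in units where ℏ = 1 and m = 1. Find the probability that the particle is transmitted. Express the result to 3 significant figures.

T = 0.00109

Since E < V₀ the interior solution is evanescent with decay constant κ = √(2m(V₀ − E))/ℏ = 2.534.
κa = 4.003, sinh(κa) = 27.38.
Matching ψ, ψ′ at both faces gives T = [1 + V₀² sinh²(κa) / (4E(V₀ − E))]⁻¹ = 1/917.7 = 0.00109.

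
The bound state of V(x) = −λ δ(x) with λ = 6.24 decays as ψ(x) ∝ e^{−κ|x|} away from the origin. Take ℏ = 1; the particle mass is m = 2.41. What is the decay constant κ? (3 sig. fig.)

κ = 15.0

Integrate −(ℏ²/2m)ψ'' − λδ(x)ψ = Eψ from −ε to +ε: the ψ'' term gives ψ'(0⁺) − ψ'(0⁻) and the δ term gives −(2mλ/ℏ²)ψ(0).
With ψ ∝ e^{−κ|x|} this yields −2κ = −2mλ/ℏ², so κ = mλ/ℏ² = 15.04.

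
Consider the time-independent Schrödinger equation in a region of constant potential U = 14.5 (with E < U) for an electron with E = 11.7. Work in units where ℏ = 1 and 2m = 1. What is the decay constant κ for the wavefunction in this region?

Since E < U the TISE in this region is ψ'' = κ²ψ with κ = √(2m(U − E))/ℏ.
κ = √(2 × 0.5 × 2.8) = 1.673.

κ = 1.67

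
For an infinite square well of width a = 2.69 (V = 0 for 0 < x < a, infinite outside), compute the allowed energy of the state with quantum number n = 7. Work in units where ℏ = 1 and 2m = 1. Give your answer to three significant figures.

E = 66.8

The infinite-well eigenfunctions ψ_n = √(2/a) sin(nπx/a) vanish at both walls, giving E_n = n²π²ℏ²/(2ma²).
E_7 = 7² × π² / (2 × 0.5 × 2.69²) = 66.83.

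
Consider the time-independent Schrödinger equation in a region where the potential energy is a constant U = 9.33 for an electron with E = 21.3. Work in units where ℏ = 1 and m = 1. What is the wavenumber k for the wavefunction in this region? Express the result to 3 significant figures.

k = 4.89

With E > U the solution is oscillatory, ψ ∝ e^{±ikx} with k = √(2m(E − U))/ℏ.
k = √(2 × 1 × 11.97) = 4.893.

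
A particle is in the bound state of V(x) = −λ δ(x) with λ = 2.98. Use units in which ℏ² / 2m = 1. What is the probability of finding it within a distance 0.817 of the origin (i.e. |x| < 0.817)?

P = 0.912

The normalised bound state is ψ = √κ e^{−κ|x|} with κ = mλ/ℏ² = 1.490.
P(|x| < d) = ∫_{−d}^{d} κ e^{−2κ|x|} dx = 1 − e^{−2κd} = 1 − e^{−2.435} = 0.9124.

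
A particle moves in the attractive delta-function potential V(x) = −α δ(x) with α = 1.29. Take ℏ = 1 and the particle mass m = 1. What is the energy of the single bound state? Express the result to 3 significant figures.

E = -0.832

For x ≠ 0 the bound state is ψ ∝ e^{−κ|x|}; integrating the TISE across the delta gives the cusp condition 2κ = 2mα/ℏ², so κ = 1.290.
Then E = −ℏ²κ²/(2m) = −mα²/(2ℏ²) = -0.8321.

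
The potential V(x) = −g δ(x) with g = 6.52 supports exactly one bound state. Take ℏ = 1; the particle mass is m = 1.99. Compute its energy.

For x ≠ 0 the bound state is ψ ∝ e^{−κ|x|}; integrating the TISE across the delta gives the cusp condition 2κ = 2mg/ℏ², so κ = 12.97.
Then E = −ℏ²κ²/(2m) = −mg²/(2ℏ²) = -42.30.

E = -42.3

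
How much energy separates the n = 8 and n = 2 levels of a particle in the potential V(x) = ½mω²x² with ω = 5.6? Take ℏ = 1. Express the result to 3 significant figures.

ΔE = 33.6

E_n = ℏω(n + ½), so ΔE = (8 − 2) ℏω = 6 × 5.6 = 33.60.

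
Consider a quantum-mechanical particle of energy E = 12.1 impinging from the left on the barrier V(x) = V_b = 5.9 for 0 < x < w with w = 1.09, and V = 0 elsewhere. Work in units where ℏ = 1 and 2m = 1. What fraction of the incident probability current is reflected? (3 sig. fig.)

R = 0.0196

Above the barrier the interior wavenumber is k₂ = √(2m(E − V_b))/ℏ = 2.490, giving phase k₂w = 2.714.
T = [1 + V_b² sin²(k₂w) / (4E(E − V_b))]⁻¹ = 1/1.020 = 0.980.
R = 1 − T = 0.0196.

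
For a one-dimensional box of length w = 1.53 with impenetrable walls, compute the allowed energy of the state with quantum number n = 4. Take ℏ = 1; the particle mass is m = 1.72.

Requiring ψ(0) = ψ(w) = 0 quantises k = nπ/w, hence E_n = ℏ²k²/2m = n²π²ℏ²/(2mw²).
E_4 = 4² × π² / (2 × 1.72 × 1.53²) = 19.61.

E = 19.6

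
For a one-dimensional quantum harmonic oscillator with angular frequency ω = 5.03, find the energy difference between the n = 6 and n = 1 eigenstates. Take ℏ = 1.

E_n = ℏω(n + ½), so ΔE = (6 − 1) ℏω = 5 × 5.03 = 25.15.

ΔE = 25.2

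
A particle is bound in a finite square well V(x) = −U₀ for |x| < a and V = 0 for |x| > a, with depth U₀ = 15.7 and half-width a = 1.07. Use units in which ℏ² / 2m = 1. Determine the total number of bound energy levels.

Define the well-strength parameter z₀ = (a/ℏ)√(2mU₀) = 1.07 × √(2·0.5·15.7) = 4.240.
A new bound state (alternating even/odd) appears each time z₀ passes a multiple of π/2, so N = ⌊2z₀/π⌋ + 1 = ⌊2.699⌋ + 1 = 3.

N = 3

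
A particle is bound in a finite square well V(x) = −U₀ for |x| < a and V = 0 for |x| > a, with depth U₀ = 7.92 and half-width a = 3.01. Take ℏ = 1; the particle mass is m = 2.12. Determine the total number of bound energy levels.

Define the well-strength parameter z₀ = (a/ℏ)√(2mU₀) = 3.01 × √(2·2.12·7.92) = 17.44.
A new bound state (alternating even/odd) appears each time z₀ passes a multiple of π/2, so N = ⌊2z₀/π⌋ + 1 = ⌊11.10⌋ + 1 = 12.

N = 12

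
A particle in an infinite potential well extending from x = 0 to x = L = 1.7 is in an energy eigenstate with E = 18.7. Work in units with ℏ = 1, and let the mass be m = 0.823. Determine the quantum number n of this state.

n = 3

From E_n = n²π²ℏ²/(2mL²) invert to n = √(2mL²E)/(πℏ).
n = (1.7/π) × √(2 × 0.823 × 18.7) = 3.002 → n = 3.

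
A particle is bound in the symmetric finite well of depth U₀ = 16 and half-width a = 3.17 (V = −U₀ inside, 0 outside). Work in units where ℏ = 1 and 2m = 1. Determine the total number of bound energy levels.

N = 9

Define the well-strength parameter z₀ = (a/ℏ)√(2mU₀) = 3.17 × √(2·0.5·16) = 12.68.
The even/odd transcendental equations gain one root per π/2 in z₀, giving N = 1 + ⌊2z₀/π⌋ = 1 + ⌊8.072⌋ = 9.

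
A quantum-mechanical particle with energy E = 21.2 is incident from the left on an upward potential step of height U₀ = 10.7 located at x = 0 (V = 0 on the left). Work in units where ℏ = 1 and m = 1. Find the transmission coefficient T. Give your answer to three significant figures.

The wavenumbers are k₁ = √(2mE)/ℏ = 6.512 on the left and k₂ = √(2m(E − U₀))/ℏ = 4.583 on the right.
Matching ψ and ψ′ at x = 0 gives r = (k₁ − k₂)/(k₁ + k₂), so R = r² = 0.03023 and T = 1 − R = 0.9698.

T = 0.970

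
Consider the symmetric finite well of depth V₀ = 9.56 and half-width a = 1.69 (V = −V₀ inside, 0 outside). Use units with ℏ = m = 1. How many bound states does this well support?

N = 5

The dimensionless depth is z₀ = a√(2mV₀)/ℏ = 1.69 × √(19.12) = 7.390.
A new bound state (alternating even/odd) appears each time z₀ passes a multiple of π/2, so N = ⌊2z₀/π⌋ + 1 = ⌊4.704⌋ + 1 = 5.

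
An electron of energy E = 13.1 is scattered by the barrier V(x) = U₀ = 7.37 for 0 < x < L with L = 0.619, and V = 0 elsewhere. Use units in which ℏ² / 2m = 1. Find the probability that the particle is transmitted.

T = 0.848

Above the barrier the interior wavenumber is k₂ = √(2m(E − U₀))/ℏ = 2.394, giving phase k₂L = 1.482.
T = [1 + U₀² sin²(k₂L) / (4E(E − U₀))]⁻¹ = 1/1.179 = 0.848.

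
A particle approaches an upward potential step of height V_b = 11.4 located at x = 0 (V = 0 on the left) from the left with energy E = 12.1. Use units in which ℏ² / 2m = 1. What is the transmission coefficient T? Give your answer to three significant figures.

The wavenumbers are k₁ = √(2mE)/ℏ = 3.479 on the left and k₂ = √(2m(E − V_b))/ℏ = 0.8367 on the right.
Matching ψ and ψ′ at x = 0 gives r = (k₁ − k₂)/(k₁ + k₂), so R = r² = 0.3748 and T = 1 − R = 0.6252.

T = 0.625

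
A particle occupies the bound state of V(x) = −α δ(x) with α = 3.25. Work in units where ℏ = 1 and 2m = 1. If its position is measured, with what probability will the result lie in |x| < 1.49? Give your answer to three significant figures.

P = 0.992

The normalised bound state is ψ = √κ e^{−κ|x|} with κ = mα/ℏ² = 1.625.
P(|x| < d) = ∫_{−d}^{d} κ e^{−2κ|x|} dx = 1 − e^{−2κd} = 1 − e^{−4.843} = 0.9921.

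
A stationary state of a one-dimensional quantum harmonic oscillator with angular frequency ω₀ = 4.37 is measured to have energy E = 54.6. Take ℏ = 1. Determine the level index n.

n = 12

Invert E_n = (n + ½)ℏω₀: n = E/ℏω₀ − ½ = 11.994, so n = 12.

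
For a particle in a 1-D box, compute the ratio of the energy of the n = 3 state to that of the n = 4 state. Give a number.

Since E_n ∝ n², the ratio is (3/4)² = 0.5625.

0.5625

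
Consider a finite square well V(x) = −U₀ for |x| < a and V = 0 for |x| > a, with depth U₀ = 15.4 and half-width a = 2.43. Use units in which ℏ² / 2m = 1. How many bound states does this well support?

The dimensionless depth is z₀ = a√(2mU₀)/ℏ = 2.43 × √(15.40) = 9.536.
The even/odd transcendental equations gain one root per π/2 in z₀, giving N = 1 + ⌊2z₀/π⌋ = 1 + ⌊6.071⌋ = 7.

N = 7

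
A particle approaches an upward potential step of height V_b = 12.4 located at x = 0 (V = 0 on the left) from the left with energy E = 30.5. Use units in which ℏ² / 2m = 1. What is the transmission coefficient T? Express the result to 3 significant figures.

On each side the TISE gives plane waves with k = √(2m(E − V))/ℏ: k₁ = √(2·½·30.5) = 5.523, k₂ = √(2·½·18.1) = 4.254.
Matching ψ and ψ′ at x = 0 gives r = (k₁ − k₂)/(k₁ + k₂), so R = r² = 0.01683 and T = 1 − R = 0.9832.

T = 0.983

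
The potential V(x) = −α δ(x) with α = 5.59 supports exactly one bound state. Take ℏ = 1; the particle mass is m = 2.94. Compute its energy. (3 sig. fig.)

E = -45.9

For x ≠ 0 the bound state is ψ ∝ e^{−κ|x|}; integrating the TISE across the delta gives the cusp condition 2κ = 2mα/ℏ², so κ = 16.43.
Then E = −ℏ²κ²/(2m) = −mα²/(2ℏ²) = -45.93.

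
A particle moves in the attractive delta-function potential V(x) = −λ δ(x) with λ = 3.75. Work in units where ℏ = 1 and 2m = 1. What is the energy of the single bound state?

E = -3.52

For x ≠ 0 the bound state is ψ ∝ e^{−κ|x|}; integrating the TISE across the delta gives the cusp condition 2κ = 2mλ/ℏ², so κ = 1.875.
Then E = −ℏ²κ²/(2m) = −mλ²/(2ℏ²) = -3.516.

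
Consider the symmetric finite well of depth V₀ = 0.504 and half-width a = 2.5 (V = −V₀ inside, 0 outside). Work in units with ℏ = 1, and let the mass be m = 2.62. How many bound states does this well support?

The dimensionless depth is z₀ = a√(2mV₀)/ℏ = 2.5 × √(2.641) = 4.063.
The even/odd transcendental equations gain one root per π/2 in z₀, giving N = 1 + ⌊2z₀/π⌋ = 1 + ⌊2.586⌋ = 3.

N = 3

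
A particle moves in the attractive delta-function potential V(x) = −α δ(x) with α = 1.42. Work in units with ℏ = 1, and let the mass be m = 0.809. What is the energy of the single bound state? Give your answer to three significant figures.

E = -0.816

For x ≠ 0 the bound state is ψ ∝ e^{−κ|x|}; integrating the TISE across the delta gives the cusp condition 2κ = 2mα/ℏ², so κ = 1.149.
Then E = −ℏ²κ²/(2m) = −mα²/(2ℏ²) = -0.8156.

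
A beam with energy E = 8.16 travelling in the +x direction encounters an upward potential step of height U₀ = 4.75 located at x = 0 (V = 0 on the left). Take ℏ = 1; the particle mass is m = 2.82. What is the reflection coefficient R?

On each side the TISE gives plane waves with k = √(2m(E − V))/ℏ: k₁ = √(2·2.82·8.16) = 6.784, k₂ = √(2·2.82·3.41) = 4.385.
Matching ψ and ψ′ at x = 0 gives r = (k₁ − k₂)/(k₁ + k₂), so R = r² = 0.04611 and T = 1 − R = 0.9539.

R = 0.0461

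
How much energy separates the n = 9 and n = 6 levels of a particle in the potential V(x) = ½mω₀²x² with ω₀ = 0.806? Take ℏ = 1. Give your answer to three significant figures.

ΔE = 2.42

E_n = ℏω₀(n + ½), so ΔE = (9 − 6) ℏω₀ = 3 × 0.806 = 2.418.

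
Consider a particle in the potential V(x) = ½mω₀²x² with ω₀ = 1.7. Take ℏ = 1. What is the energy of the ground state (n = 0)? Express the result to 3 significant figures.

The oscillator eigenvalues are E_n = ℏω₀(n + ½), so E_0 = 1.7 × 0.5 = 0.8500.

E = 0.850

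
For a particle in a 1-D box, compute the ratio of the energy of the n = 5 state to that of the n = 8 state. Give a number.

Since E_n ∝ n², the ratio is (5/8)² = 0.390625.

0.390625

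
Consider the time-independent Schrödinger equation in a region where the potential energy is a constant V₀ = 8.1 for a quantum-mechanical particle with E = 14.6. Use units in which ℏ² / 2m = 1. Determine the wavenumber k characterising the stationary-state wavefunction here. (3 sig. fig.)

With E > V₀ the solution is oscillatory, ψ ∝ e^{±ikx} with k = √(2m(E − V₀))/ℏ.
k = √(2 × 0.5 × 6.5) = 2.550.

k = 2.55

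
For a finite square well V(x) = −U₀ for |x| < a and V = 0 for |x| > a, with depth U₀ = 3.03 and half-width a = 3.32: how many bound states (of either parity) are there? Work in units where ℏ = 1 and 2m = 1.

Define the well-strength parameter z₀ = (a/ℏ)√(2mU₀) = 3.32 × √(2·0.5·3.03) = 5.779.
The even/odd transcendental equations gain one root per π/2 in z₀, giving N = 1 + ⌊2z₀/π⌋ = 1 + ⌊3.679⌋ = 4.

N = 4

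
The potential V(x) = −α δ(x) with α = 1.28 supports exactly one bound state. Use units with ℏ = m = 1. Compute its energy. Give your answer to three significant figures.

The bound state is ψ(x) = √κ e^{−κ|x|}. The derivative jump ψ'(0⁺) − ψ'(0⁻) = −(2mα/ℏ²)ψ(0) fixes κ = mα/ℏ² = 1.280.
Then E = −ℏ²κ²/(2m) = −mα²/(2ℏ²) = -0.8192.

E = -0.819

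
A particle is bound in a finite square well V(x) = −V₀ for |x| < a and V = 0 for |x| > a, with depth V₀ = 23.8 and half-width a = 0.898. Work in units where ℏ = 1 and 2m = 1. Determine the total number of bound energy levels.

N = 3

Define the well-strength parameter z₀ = (a/ℏ)√(2mV₀) = 0.898 × √(2·0.5·23.8) = 4.381.
The even/odd transcendental equations gain one root per π/2 in z₀, giving N = 1 + ⌊2z₀/π⌋ = 1 + ⌊2.789⌋ = 3.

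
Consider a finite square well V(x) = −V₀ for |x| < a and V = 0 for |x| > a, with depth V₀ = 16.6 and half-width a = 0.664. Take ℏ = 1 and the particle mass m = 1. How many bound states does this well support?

Define the well-strength parameter z₀ = (a/ℏ)√(2mV₀) = 0.664 × √(2·1·16.6) = 3.826.
A new bound state (alternating even/odd) appears each time z₀ passes a multiple of π/2, so N = ⌊2z₀/π⌋ + 1 = ⌊2.436⌋ + 1 = 3.

N = 3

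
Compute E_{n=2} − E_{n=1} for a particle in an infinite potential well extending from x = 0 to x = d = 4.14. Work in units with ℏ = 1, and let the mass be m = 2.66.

E_n = n²π²ℏ²/(2md²), so ΔE = (2² − 1²) π²ℏ²/(2md²).
ΔE = 3 × π² / (2 × 2.66 × 4.14²) = 0.3247.

ΔE = 0.325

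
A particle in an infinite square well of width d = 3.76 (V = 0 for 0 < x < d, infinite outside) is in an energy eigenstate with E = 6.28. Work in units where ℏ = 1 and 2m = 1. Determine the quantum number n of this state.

For an infinite well E_n = n²π²ℏ²/(2md²), so n = (d/πℏ)√(2mE).
n = (3.76/π) × √(2 × 0.5 × 6.28) = 2.999 → n = 3.

n = 3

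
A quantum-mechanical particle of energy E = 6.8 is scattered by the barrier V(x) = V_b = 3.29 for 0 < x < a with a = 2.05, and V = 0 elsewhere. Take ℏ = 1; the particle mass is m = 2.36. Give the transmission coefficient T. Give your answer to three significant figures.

Above the barrier the interior wavenumber is k₂ = √(2m(E − V_b))/ℏ = 4.070, giving phase k₂a = 8.344.
T = [1 + V_b² sin²(k₂a) / (4E(E − V_b))]⁻¹ = 1/1.088 = 0.919.

T = 0.919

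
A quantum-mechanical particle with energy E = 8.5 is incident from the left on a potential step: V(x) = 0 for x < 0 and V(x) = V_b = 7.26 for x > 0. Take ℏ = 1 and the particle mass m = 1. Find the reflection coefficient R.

R = 0.200

The wavenumbers are k₁ = √(2mE)/ℏ = 4.123 on the left and k₂ = √(2m(E − V_b))/ℏ = 1.575 on the right.
Matching ψ and ψ′ at x = 0 gives r = (k₁ − k₂)/(k₁ + k₂), so R = r² = 0.2000 and T = 1 − R = 0.8000.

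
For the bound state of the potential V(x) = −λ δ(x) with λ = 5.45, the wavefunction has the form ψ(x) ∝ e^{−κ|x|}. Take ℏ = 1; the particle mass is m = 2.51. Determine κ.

Integrate −(ℏ²/2m)ψ'' − λδ(x)ψ = Eψ from −ε to +ε: the ψ'' term gives ψ'(0⁺) − ψ'(0⁻) and the δ term gives −(2mλ/ℏ²)ψ(0).
With ψ ∝ e^{−κ|x|} this yields −2κ = −2mλ/ℏ², so κ = mλ/ℏ² = 13.68.

κ = 13.7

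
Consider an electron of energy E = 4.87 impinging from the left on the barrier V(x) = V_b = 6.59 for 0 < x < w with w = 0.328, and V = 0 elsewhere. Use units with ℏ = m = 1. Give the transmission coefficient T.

Since E < V_b the interior solution is evanescent with decay constant κ = √(2m(V_b − E))/ℏ = 1.855.
κw = 0.6083, sinh(κw) = 0.6466.
The exact tunnelling result is T⁻¹ = 1 + V_b² sinh²(κw) / [4E(V_b − E)] = 1.542, so T = 0.649.

T = 0.649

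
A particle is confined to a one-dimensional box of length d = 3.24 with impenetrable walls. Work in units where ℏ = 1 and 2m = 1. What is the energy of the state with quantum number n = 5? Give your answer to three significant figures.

Requiring ψ(0) = ψ(d) = 0 quantises k = nπ/d, hence E_n = ℏ²k²/2m = n²π²ℏ²/(2md²).
E_5 = 5² × π² / (2 × 0.5 × 3.24²) = 23.50.

E = 23.5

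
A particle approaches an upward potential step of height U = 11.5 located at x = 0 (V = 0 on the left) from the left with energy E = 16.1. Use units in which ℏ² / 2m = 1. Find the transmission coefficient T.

T = 0.908

On each side the TISE gives plane waves with k = √(2m(E − V))/ℏ: k₁ = √(2·½·16.1) = 4.012, k₂ = √(2·½·4.6) = 2.145.
Matching ψ and ψ′ at x = 0 gives r = (k₁ − k₂)/(k₁ + k₂), so R = r² = 0.09201 and T = 1 − R = 0.9080.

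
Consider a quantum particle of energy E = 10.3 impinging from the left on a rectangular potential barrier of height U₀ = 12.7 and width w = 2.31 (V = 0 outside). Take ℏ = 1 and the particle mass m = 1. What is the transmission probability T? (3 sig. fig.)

E < U₀: inside the barrier ψ ∝ e^{±κx} with κ = √(2m(U₀ − E))/ℏ = 2.191.
κw = 5.061, sinh(κw) = 78.87.
Matching ψ, ψ′ at both faces gives T = [1 + U₀² sinh²(κw) / (4E(U₀ − E))]⁻¹ = 1/10150 = 0.0000986.

T = 0.0000986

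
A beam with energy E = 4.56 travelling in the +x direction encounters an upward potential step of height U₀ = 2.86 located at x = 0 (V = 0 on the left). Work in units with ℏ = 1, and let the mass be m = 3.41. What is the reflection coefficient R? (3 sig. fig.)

R = 0.0585

On each side the TISE gives plane waves with k = √(2m(E − V))/ℏ: k₁ = √(2·3.41·4.56) = 5.577, k₂ = √(2·3.41·1.7) = 3.405.
Matching ψ and ψ′ at x = 0 gives r = (k₁ − k₂)/(k₁ + k₂), so R = r² = 0.05846 and T = 1 − R = 0.9415.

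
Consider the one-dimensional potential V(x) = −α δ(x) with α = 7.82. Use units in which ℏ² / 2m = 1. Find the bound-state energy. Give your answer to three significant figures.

The bound state is ψ(x) = √κ e^{−κ|x|}. The derivative jump ψ'(0⁺) − ψ'(0⁻) = −(2mα/ℏ²)ψ(0) fixes κ = mα/ℏ² = 3.910.
Then E = −ℏ²κ²/(2m) = −mα²/(2ℏ²) = -15.29.

E = -15.3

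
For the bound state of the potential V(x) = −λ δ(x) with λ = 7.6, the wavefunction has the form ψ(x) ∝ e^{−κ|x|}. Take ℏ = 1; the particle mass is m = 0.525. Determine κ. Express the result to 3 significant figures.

κ = 3.99

Integrating the TISE across x = 0 gives the cusp condition ψ'(0⁺) − ψ'(0⁻) = −(2mλ/ℏ²)ψ(0).
With ψ ∝ e^{−κ|x|} this yields −2κ = −2mλ/ℏ², so κ = mλ/ℏ² = 3.990.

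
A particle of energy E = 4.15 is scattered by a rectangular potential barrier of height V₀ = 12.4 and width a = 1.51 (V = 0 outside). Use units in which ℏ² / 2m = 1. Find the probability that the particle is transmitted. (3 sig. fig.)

T = 0.000609

E < V₀: inside the barrier ψ ∝ e^{±κx} with κ = √(2m(V₀ − E))/ℏ = 2.872.
κa = 4.337, sinh(κa) = 38.24.
Matching ψ, ψ′ at both faces gives T = [1 + V₀² sinh²(κa) / (4E(V₀ − E))]⁻¹ = 1/1643 = 0.000609.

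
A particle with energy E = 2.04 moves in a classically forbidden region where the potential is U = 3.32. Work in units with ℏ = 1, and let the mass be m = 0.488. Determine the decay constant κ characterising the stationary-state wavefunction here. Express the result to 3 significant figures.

Since E < U the TISE in this region is ψ'' = κ²ψ with κ = √(2m(U − E))/ℏ.
κ = √(2 × 0.488 × 1.28) = 1.118.

κ = 1.12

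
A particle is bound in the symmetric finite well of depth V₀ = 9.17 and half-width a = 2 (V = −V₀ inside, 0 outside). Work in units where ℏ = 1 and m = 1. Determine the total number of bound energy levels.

N = 6

The dimensionless depth is z₀ = a√(2mV₀)/ℏ = 2 × √(18.34) = 8.565.
A new bound state (alternating even/odd) appears each time z₀ passes a multiple of π/2, so N = ⌊2z₀/π⌋ + 1 = ⌊5.453⌋ + 1 = 6.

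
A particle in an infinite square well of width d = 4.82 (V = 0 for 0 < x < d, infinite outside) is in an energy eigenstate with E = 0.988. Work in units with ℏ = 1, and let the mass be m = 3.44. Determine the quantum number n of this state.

n = 4

From E_n = n²π²ℏ²/(2md²) invert to n = √(2md²E)/(πℏ).
n = (4.82/π) × √(2 × 3.44 × 0.988) = 4.000 → n = 4.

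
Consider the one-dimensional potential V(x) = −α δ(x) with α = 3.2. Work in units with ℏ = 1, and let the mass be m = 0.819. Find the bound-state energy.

E = -4.19

The bound state is ψ(x) = √κ e^{−κ|x|}. The derivative jump ψ'(0⁺) − ψ'(0⁻) = −(2mα/ℏ²)ψ(0) fixes κ = mα/ℏ² = 2.621.
Then E = −ℏ²κ²/(2m) = −mα²/(2ℏ²) = -4.193.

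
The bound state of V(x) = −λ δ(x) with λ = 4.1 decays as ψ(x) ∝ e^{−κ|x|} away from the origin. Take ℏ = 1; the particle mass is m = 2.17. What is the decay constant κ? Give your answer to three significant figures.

κ = 8.90

Integrate −(ℏ²/2m)ψ'' − λδ(x)ψ = Eψ from −ε to +ε: the ψ'' term gives ψ'(0⁺) − ψ'(0⁻) and the δ term gives −(2mλ/ℏ²)ψ(0).
With ψ ∝ e^{−κ|x|} this yields −2κ = −2mλ/ℏ², so κ = mλ/ℏ² = 8.897.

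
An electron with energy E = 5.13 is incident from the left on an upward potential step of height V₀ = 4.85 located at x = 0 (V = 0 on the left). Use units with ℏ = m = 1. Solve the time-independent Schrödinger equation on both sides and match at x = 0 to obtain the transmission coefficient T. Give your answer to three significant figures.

On each side the TISE gives plane waves with k = √(2m(E − V))/ℏ: k₁ = √(2·1·5.13) = 3.203, k₂ = √(2·1·0.28) = 0.7483.
Continuity of ψ and ψ′ at the step yields the reflection amplitude r = (k₁ − k₂)/(k₁ + k₂) = 0.6212; thus R = |r|² = 0.3859, T = 0.6141.

T = 0.614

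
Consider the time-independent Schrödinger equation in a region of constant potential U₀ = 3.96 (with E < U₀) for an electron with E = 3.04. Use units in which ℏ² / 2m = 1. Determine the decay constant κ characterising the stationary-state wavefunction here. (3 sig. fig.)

κ = 0.959

Since E < U₀ the TISE in this region is ψ'' = κ²ψ with κ = √(2m(U₀ − E))/ℏ.
κ = √(2 × 0.5 × 0.92) = 0.9592.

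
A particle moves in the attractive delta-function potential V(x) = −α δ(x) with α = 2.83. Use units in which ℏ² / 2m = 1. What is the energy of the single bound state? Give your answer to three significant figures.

E = -2.00

For x ≠ 0 the bound state is ψ ∝ e^{−κ|x|}; integrating the TISE across the delta gives the cusp condition 2κ = 2mα/ℏ², so κ = 1.415.
Then E = −ℏ²κ²/(2m) = −mα²/(2ℏ²) = -2.002.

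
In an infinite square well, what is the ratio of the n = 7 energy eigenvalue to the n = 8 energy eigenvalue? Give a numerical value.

Since E_n ∝ n², the ratio is (7/8)² = 0.765625.

0.765625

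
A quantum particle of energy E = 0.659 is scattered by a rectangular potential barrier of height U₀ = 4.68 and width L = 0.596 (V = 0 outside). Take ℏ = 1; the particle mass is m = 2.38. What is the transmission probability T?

E < U₀: inside the barrier ψ ∝ e^{±κx} with κ = √(2m(U₀ − E))/ℏ = 4.375.
κL = 2.607, sinh(κL) = 6.745.
The exact tunnelling result is T⁻¹ = 1 + U₀² sinh²(κL) / [4E(U₀ − E)] = 95.02, so T = 0.0105.

T = 0.0105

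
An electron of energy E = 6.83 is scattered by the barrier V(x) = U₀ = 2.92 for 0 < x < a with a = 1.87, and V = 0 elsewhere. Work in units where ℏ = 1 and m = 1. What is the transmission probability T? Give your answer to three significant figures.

T = 0.943

Above the barrier the interior wavenumber is k₂ = √(2m(E − U₀))/ℏ = 2.796, giving phase k₂a = 5.229.
T = [1 + U₀² sin²(k₂a) / (4E(E − U₀))]⁻¹ = 1/1.060 = 0.943.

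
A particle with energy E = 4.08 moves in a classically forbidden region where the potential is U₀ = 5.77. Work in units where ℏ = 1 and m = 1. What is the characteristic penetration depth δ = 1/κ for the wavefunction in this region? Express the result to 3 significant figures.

δ = 0.544

Since E < U₀ the TISE in this region is ψ'' = κ²ψ with κ = √(2m(U₀ − E))/ℏ.
κ = √(2 × 1 × 1.69) = 1.838. The penetration depth is δ = 1/κ = 0.544.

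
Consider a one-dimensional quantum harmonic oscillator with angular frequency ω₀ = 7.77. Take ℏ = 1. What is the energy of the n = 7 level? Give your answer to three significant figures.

E = 58.3

Using E_n = (n + ½)ℏω₀: E_7 = 7.5 × 7.77 = 58.28.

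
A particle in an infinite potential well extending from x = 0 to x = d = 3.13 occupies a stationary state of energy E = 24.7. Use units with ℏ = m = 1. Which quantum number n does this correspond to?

n = 7

From E_n = n²π²ℏ²/(2md²) invert to n = √(2md²E)/(πℏ).
n = (3.13/π) × √(2 × 1 × 24.7) = 7.003 → n = 7.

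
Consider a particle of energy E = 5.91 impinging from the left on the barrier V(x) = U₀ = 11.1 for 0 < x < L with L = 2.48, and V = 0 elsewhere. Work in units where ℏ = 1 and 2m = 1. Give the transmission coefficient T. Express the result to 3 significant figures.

Since E < U₀ the interior solution is evanescent with decay constant κ = √(2m(U₀ − E))/ℏ = 2.278.
κL = 5.650, sinh(κL) = 142.1.
Matching ψ, ψ′ at both faces gives T = [1 + U₀² sinh²(κL) / (4E(U₀ − E))]⁻¹ = 1/20280 = 0.0000493.

T = 0.0000493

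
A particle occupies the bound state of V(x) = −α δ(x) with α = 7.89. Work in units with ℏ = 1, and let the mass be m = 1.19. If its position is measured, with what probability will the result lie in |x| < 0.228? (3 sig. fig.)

P = 0.986

The normalised bound state is ψ = √κ e^{−κ|x|} with κ = mα/ℏ² = 9.389.
P(|x| < d) = ∫_{−d}^{d} κ e^{−2κ|x|} dx = 1 − e^{−2κd} = 1 − e^{−4.281} = 0.9862.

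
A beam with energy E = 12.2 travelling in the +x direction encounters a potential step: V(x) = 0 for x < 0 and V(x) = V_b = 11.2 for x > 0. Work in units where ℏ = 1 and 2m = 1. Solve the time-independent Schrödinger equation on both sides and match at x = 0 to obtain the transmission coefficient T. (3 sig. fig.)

The wavenumbers are k₁ = √(2mE)/ℏ = 3.493 on the left and k₂ = √(2m(E − V_b))/ℏ = 1.000 on the right.
Continuity of ψ and ψ′ at the step yields the reflection amplitude r = (k₁ − k₂)/(k₁ + k₂) = 0.5548; thus R = |r|² = 0.3079, T = 0.6921.

T = 0.692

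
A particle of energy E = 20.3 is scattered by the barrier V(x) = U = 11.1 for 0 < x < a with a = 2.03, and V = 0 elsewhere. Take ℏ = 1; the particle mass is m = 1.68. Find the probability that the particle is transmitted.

T = 0.869

Above the barrier the interior wavenumber is k₂ = √(2m(E − U))/ℏ = 5.560, giving phase k₂a = 11.29.
T = [1 + U² sin²(k₂a) / (4E(E − U))]⁻¹ = 1/1.151 = 0.869.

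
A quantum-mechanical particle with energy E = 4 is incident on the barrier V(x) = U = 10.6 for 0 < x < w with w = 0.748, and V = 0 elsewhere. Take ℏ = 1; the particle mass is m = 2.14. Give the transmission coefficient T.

E < U: inside the barrier ψ ∝ e^{±κx} with κ = √(2m(U − E))/ℏ = 5.315.
κw = 3.976, sinh(κw) = 26.63.
The exact tunnelling result is T⁻¹ = 1 + U² sinh²(κw) / [4E(U − E)] = 755.5, so T = 0.00132.

T = 0.00132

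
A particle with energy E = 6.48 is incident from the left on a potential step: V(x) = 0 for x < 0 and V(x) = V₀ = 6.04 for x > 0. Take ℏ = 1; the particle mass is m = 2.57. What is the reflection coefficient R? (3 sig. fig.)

The wavenumbers are k₁ = √(2mE)/ℏ = 5.771 on the left and k₂ = √(2m(E − V₀))/ℏ = 1.504 on the right.
Continuity of ψ and ψ′ at the step yields the reflection amplitude r = (k₁ − k₂)/(k₁ + k₂) = 0.5866; thus R = |r|² = 0.3441, T = 0.6559.

R = 0.344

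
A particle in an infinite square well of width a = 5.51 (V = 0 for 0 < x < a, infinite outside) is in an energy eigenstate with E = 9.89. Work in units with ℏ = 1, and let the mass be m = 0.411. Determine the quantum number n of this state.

n = 5

From E_n = n²π²ℏ²/(2ma²) invert to n = √(2ma²E)/(πℏ).
n = (5.51/π) × √(2 × 0.411 × 9.89) = 5.001 → n = 5.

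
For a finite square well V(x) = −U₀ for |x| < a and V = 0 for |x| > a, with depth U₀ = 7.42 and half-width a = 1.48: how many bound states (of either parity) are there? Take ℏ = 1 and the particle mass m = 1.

Define the well-strength parameter z₀ = (a/ℏ)√(2mU₀) = 1.48 × √(2·1·7.42) = 5.701.
A new bound state (alternating even/odd) appears each time z₀ passes a multiple of π/2, so N = ⌊2z₀/π⌋ + 1 = ⌊3.630⌋ + 1 = 4.

N = 4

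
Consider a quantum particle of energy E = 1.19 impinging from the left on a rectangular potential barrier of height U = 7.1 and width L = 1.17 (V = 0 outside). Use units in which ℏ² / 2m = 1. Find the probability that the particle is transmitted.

T = 0.00755

Since E < U the interior solution is evanescent with decay constant κ = √(2m(U − E))/ℏ = 2.431.
κL = 2.844, sinh(κL) = 8.566.
Matching ψ, ψ′ at both faces gives T = [1 + U² sinh²(κL) / (4E(U − E))]⁻¹ = 1/132.5 = 0.00755.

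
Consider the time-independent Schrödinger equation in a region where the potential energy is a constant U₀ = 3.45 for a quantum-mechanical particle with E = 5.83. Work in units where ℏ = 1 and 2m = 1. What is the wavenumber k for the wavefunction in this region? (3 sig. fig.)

k = 1.54

With E > U₀ the solution is oscillatory, ψ ∝ e^{±ikx} with k = √(2m(E − U₀))/ℏ.
k = √(2 × 0.5 × 2.38) = 1.543.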